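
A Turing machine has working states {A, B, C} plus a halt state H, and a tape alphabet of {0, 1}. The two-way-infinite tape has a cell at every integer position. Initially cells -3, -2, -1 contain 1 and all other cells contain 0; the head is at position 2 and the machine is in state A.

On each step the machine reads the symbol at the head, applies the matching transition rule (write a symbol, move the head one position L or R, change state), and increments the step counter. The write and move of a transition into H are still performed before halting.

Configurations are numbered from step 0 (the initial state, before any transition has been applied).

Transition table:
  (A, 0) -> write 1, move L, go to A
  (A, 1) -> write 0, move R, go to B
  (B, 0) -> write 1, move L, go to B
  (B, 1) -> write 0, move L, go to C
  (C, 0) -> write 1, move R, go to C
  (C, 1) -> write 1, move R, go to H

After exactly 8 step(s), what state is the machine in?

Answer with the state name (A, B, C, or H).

Step 1: in state A at pos 2, read 0 -> (A,0)->write 1,move L,goto A. Now: state=A, head=1, tape[-4..3]=01110010 (head:      ^)
Step 2: in state A at pos 1, read 0 -> (A,0)->write 1,move L,goto A. Now: state=A, head=0, tape[-4..3]=01110110 (head:     ^)
Step 3: in state A at pos 0, read 0 -> (A,0)->write 1,move L,goto A. Now: state=A, head=-1, tape[-4..3]=01111110 (head:    ^)
Step 4: in state A at pos -1, read 1 -> (A,1)->write 0,move R,goto B. Now: state=B, head=0, tape[-4..3]=01101110 (head:     ^)
Step 5: in state B at pos 0, read 1 -> (B,1)->write 0,move L,goto C. Now: state=C, head=-1, tape[-4..3]=01100110 (head:    ^)
Step 6: in state C at pos -1, read 0 -> (C,0)->write 1,move R,goto C. Now: state=C, head=0, tape[-4..3]=01110110 (head:     ^)
Step 7: in state C at pos 0, read 0 -> (C,0)->write 1,move R,goto C. Now: state=C, head=1, tape[-4..3]=01111110 (head:      ^)
Step 8: in state C at pos 1, read 1 -> (C,1)->write 1,move R,goto H. Now: state=H, head=2, tape[-4..3]=01111110 (head:       ^)

Answer: H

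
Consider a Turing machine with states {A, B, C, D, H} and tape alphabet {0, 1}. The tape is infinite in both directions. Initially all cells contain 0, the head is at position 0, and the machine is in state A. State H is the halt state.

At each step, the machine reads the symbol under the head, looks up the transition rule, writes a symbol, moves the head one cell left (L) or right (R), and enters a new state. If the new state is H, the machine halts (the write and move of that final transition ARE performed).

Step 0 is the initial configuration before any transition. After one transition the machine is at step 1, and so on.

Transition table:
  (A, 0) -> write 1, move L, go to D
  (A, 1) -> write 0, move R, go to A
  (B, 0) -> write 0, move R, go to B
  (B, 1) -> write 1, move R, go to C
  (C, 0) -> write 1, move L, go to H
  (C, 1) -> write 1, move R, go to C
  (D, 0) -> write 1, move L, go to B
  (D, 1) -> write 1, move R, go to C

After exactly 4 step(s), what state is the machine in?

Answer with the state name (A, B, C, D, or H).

Answer: C

Derivation:
Step 1: in state A at pos 0, read 0 -> (A,0)->write 1,move L,goto D. Now: state=D, head=-1, tape[-2..1]=0010 (head:  ^)
Step 2: in state D at pos -1, read 0 -> (D,0)->write 1,move L,goto B. Now: state=B, head=-2, tape[-3..1]=00110 (head:  ^)
Step 3: in state B at pos -2, read 0 -> (B,0)->write 0,move R,goto B. Now: state=B, head=-1, tape[-3..1]=00110 (head:   ^)
Step 4: in state B at pos -1, read 1 -> (B,1)->write 1,move R,goto C. Now: state=C, head=0, tape[-3..1]=00110 (head:    ^)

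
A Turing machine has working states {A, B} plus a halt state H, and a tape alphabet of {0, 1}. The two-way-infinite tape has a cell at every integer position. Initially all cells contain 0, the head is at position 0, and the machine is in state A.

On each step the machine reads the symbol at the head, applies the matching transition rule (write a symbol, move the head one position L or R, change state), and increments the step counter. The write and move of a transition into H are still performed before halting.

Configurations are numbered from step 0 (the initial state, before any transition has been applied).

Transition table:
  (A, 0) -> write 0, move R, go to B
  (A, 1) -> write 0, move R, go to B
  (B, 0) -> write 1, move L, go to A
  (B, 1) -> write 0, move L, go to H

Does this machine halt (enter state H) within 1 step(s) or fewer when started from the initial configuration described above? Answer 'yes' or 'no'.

Step 1: in state A at pos 0, read 0 -> (A,0)->write 0,move R,goto B. Now: state=B, head=1, tape[-1..2]=0000 (head:   ^)
After 1 step(s): state = B (not H) -> not halted within 1 -> no

Answer: no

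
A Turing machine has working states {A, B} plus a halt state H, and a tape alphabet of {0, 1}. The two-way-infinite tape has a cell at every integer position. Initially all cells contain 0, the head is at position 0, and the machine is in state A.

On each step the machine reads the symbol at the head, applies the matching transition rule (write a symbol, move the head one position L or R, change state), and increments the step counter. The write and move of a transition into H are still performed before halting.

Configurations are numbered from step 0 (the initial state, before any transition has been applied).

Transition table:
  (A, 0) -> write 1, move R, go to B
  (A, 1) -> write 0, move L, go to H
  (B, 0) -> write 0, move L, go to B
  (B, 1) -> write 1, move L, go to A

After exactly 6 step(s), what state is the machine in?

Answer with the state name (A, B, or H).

Answer: H

Derivation:
Step 1: in state A at pos 0, read 0 -> (A,0)->write 1,move R,goto B. Now: state=B, head=1, tape[-1..2]=0100 (head:   ^)
Step 2: in state B at pos 1, read 0 -> (B,0)->write 0,move L,goto B. Now: state=B, head=0, tape[-1..2]=0100 (head:  ^)
Step 3: in state B at pos 0, read 1 -> (B,1)->write 1,move L,goto A. Now: state=A, head=-1, tape[-2..2]=00100 (head:  ^)
Step 4: in state A at pos -1, read 0 -> (A,0)->write 1,move R,goto B. Now: state=B, head=0, tape[-2..2]=01100 (head:   ^)
Step 5: in state B at pos 0, read 1 -> (B,1)->write 1,move L,goto A. Now: state=A, head=-1, tape[-2..2]=01100 (head:  ^)
Step 6: in state A at pos -1, read 1 -> (A,1)->write 0,move L,goto H. Now: state=H, head=-2, tape[-3..2]=000100 (head:  ^)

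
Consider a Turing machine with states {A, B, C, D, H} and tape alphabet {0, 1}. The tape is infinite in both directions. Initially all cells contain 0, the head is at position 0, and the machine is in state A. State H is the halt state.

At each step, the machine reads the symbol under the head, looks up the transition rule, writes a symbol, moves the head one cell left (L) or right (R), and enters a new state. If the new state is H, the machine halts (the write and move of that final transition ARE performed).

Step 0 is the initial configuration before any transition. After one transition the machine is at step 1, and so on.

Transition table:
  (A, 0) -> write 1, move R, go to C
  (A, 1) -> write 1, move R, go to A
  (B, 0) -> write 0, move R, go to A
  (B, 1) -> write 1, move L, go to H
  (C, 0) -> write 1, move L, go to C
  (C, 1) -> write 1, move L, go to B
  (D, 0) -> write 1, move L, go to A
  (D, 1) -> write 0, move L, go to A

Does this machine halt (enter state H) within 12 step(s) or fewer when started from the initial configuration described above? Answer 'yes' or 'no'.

Answer: yes

Derivation:
Step 1: in state A at pos 0, read 0 -> (A,0)->write 1,move R,goto C. Now: state=C, head=1, tape[-1..2]=0100 (head:   ^)
Step 2: in state C at pos 1, read 0 -> (C,0)->write 1,move L,goto C. Now: state=C, head=0, tape[-1..2]=0110 (head:  ^)
Step 3: in state C at pos 0, read 1 -> (C,1)->write 1,move L,goto B. Now: state=B, head=-1, tape[-2..2]=00110 (head:  ^)
Step 4: in state B at pos -1, read 0 -> (B,0)->write 0,move R,goto A. Now: state=A, head=0, tape[-2..2]=00110 (head:   ^)
Step 5: in state A at pos 0, read 1 -> (A,1)->write 1,move R,goto A. Now: state=A, head=1, tape[-2..2]=00110 (head:    ^)
Step 6: in state A at pos 1, read 1 -> (A,1)->write 1,move R,goto A. Now: state=A, head=2, tape[-2..3]=001100 (head:     ^)
Step 7: in state A at pos 2, read 0 -> (A,0)->write 1,move R,goto C. Now: state=C, head=3, tape[-2..4]=0011100 (head:      ^)
Step 8: in state C at pos 3, read 0 -> (C,0)->write 1,move L,goto C. Now: state=C, head=2, tape[-2..4]=0011110 (head:     ^)
Step 9: in state C at pos 2, read 1 -> (C,1)->write 1,move L,goto B. Now: state=B, head=1, tape[-2..4]=0011110 (head:    ^)
Step 10: in state B at pos 1, read 1 -> (B,1)->write 1,move L,goto H. Now: state=H, head=0, tape[-2..4]=0011110 (head:   ^)
State H reached at step 10; 10 <= 12 -> yes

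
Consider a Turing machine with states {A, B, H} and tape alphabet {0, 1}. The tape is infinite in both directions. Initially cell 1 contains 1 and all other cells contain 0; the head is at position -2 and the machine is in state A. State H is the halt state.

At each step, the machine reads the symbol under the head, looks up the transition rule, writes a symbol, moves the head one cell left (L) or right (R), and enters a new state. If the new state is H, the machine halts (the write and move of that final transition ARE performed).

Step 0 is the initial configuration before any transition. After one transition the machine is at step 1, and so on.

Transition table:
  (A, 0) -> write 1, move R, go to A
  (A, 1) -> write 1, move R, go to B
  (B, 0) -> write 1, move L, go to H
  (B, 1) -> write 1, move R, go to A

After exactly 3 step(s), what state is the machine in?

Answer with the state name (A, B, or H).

Answer: A

Derivation:
Step 1: in state A at pos -2, read 0 -> (A,0)->write 1,move R,goto A. Now: state=A, head=-1, tape[-3..2]=010010 (head:   ^)
Step 2: in state A at pos -1, read 0 -> (A,0)->write 1,move R,goto A. Now: state=A, head=0, tape[-3..2]=011010 (head:    ^)
Step 3: in state A at pos 0, read 0 -> (A,0)->write 1,move R,goto A. Now: state=A, head=1, tape[-3..2]=011110 (head:     ^)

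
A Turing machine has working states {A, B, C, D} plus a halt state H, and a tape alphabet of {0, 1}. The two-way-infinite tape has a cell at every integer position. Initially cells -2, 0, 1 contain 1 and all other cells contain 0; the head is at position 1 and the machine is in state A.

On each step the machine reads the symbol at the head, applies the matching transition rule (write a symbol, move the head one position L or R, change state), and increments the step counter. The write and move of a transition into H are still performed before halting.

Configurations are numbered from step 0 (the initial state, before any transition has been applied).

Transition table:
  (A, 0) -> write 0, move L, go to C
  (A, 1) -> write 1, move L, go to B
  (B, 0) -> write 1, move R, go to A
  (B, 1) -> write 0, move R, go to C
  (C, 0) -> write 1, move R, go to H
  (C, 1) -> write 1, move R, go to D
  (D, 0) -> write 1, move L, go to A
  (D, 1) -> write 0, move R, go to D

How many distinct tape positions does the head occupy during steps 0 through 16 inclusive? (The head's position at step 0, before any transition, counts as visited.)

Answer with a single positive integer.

Answer: 4

Derivation:
Step 1: in state A at pos 1, read 1 -> (A,1)->write 1,move L,goto B. Now: state=B, head=0, tape[-3..2]=010110 (head:    ^)
Step 2: in state B at pos 0, read 1 -> (B,1)->write 0,move R,goto C. Now: state=C, head=1, tape[-3..2]=010010 (head:     ^)
Step 3: in state C at pos 1, read 1 -> (C,1)->write 1,move R,goto D. Now: state=D, head=2, tape[-3..3]=0100100 (head:      ^)
Step 4: in state D at pos 2, read 0 -> (D,0)->write 1,move L,goto A. Now: state=A, head=1, tape[-3..3]=0100110 (head:     ^)
Step 5: in state A at pos 1, read 1 -> (A,1)->write 1,move L,goto B. Now: state=B, head=0, tape[-3..3]=0100110 (head:    ^)
Step 6: in state B at pos 0, read 0 -> (B,0)->write 1,move R,goto A. Now: state=A, head=1, tape[-3..3]=0101110 (head:     ^)
Step 7: in state A at pos 1, read 1 -> (A,1)->write 1,move L,goto B. Now: state=B, head=0, tape[-3..3]=0101110 (head:    ^)
Step 8: in state B at pos 0, read 1 -> (B,1)->write 0,move R,goto C. Now: state=C, head=1, tape[-3..3]=0100110 (head:     ^)
Step 9: in state C at pos 1, read 1 -> (C,1)->write 1,move R,goto D. Now: state=D, head=2, tape[-3..3]=0100110 (head:      ^)
Step 10: in state D at pos 2, read 1 -> (D,1)->write 0,move R,goto D. Now: state=D, head=3, tape[-3..4]=01001000 (head:       ^)
Step 11: in state D at pos 3, read 0 -> (D,0)->write 1,move L,goto A. Now: state=A, head=2, tape[-3..4]=01001010 (head:      ^)
Step 12: in state A at pos 2, read 0 -> (A,0)->write 0,move L,goto C. Now: state=C, head=1, tape[-3..4]=01001010 (head:     ^)
Step 13: in state C at pos 1, read 1 -> (C,1)->write 1,move R,goto D. Now: state=D, head=2, tape[-3..4]=01001010 (head:      ^)
Step 14: in state D at pos 2, read 0 -> (D,0)->write 1,move L,goto A. Now: state=A, head=1, tape[-3..4]=01001110 (head:     ^)
Step 15: in state A at pos 1, read 1 -> (A,1)->write 1,move L,goto B. Now: state=B, head=0, tape[-3..4]=01001110 (head:    ^)
Step 16: in state B at pos 0, read 0 -> (B,0)->write 1,move R,goto A. Now: state=A, head=1, tape[-3..4]=01011110 (head:     ^)
Head positions at steps 0..16: starting at 1, distinct positions visited = {0, 1, 2, 3} -> 4 position(s)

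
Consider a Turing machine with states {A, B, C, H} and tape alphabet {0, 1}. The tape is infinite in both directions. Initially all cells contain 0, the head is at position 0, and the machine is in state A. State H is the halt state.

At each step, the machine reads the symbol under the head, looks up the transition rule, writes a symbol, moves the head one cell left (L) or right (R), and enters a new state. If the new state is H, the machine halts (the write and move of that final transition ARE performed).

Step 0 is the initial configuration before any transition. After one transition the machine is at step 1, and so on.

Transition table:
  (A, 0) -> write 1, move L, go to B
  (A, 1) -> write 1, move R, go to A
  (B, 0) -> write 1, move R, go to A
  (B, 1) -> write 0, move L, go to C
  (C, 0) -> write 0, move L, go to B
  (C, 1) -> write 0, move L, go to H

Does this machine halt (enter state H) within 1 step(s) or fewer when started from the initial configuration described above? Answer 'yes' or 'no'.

Answer: no

Derivation:
Step 1: in state A at pos 0, read 0 -> (A,0)->write 1,move L,goto B. Now: state=B, head=-1, tape[-2..1]=0010 (head:  ^)
After 1 step(s): state = B (not H) -> not halted within 1 -> no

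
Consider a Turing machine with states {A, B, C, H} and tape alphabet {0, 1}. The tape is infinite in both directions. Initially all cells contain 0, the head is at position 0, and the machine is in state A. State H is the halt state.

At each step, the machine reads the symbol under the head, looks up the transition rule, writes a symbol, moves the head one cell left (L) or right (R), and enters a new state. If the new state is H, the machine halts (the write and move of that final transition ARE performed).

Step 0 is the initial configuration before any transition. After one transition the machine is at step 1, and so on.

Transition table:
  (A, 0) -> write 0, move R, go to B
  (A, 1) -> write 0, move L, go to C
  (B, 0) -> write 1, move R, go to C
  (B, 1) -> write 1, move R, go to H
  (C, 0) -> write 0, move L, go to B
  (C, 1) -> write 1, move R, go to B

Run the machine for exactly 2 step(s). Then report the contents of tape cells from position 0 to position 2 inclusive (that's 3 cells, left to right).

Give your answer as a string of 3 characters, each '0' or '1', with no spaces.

Answer: 010

Derivation:
Step 1: in state A at pos 0, read 0 -> (A,0)->write 0,move R,goto B. Now: state=B, head=1, tape[-1..2]=0000 (head:   ^)
Step 2: in state B at pos 1, read 0 -> (B,0)->write 1,move R,goto C. Now: state=C, head=2, tape[-1..3]=00100 (head:    ^)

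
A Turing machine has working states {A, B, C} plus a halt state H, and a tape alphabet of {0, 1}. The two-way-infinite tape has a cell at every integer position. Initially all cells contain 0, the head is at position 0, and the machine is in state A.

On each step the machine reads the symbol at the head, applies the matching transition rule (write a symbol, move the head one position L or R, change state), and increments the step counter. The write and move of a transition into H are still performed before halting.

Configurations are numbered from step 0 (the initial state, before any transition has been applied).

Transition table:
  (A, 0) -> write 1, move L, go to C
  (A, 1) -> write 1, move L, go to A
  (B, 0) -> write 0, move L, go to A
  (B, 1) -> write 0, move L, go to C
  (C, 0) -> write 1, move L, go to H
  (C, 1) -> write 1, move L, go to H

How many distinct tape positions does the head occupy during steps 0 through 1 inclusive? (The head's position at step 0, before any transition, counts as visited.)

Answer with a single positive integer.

Step 1: in state A at pos 0, read 0 -> (A,0)->write 1,move L,goto C. Now: state=C, head=-1, tape[-2..1]=0010 (head:  ^)
Head positions at steps 0..1: starting at 0, distinct positions visited = {-1, 0} -> 2 position(s)

Answer: 2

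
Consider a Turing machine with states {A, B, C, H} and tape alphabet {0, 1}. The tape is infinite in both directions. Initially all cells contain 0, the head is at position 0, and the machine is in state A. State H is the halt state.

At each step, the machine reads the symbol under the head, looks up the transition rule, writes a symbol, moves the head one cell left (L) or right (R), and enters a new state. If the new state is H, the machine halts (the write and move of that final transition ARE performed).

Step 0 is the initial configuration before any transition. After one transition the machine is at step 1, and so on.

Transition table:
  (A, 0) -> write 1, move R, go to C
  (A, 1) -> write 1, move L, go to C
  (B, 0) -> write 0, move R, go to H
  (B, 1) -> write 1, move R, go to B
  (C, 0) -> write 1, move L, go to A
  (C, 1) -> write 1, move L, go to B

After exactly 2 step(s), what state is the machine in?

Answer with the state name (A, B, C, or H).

Answer: A

Derivation:
Step 1: in state A at pos 0, read 0 -> (A,0)->write 1,move R,goto C. Now: state=C, head=1, tape[-1..2]=0100 (head:   ^)
Step 2: in state C at pos 1, read 0 -> (C,0)->write 1,move L,goto A. Now: state=A, head=0, tape[-1..2]=0110 (head:  ^)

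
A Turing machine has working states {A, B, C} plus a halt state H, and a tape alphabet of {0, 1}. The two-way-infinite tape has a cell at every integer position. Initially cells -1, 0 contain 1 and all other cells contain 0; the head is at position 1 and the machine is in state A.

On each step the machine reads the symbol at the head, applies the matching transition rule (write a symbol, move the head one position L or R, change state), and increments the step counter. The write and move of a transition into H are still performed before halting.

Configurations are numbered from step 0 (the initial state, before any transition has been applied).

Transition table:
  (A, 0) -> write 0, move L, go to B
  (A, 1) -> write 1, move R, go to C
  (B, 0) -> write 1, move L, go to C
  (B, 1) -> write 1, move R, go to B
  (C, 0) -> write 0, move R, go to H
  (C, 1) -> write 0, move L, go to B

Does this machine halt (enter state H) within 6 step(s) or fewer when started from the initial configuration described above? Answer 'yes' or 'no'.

Answer: no

Derivation:
Step 1: in state A at pos 1, read 0 -> (A,0)->write 0,move L,goto B. Now: state=B, head=0, tape[-2..2]=01100 (head:   ^)
Step 2: in state B at pos 0, read 1 -> (B,1)->write 1,move R,goto B. Now: state=B, head=1, tape[-2..2]=01100 (head:    ^)
Step 3: in state B at pos 1, read 0 -> (B,0)->write 1,move L,goto C. Now: state=C, head=0, tape[-2..2]=01110 (head:   ^)
Step 4: in state C at pos 0, read 1 -> (C,1)->write 0,move L,goto B. Now: state=B, head=-1, tape[-2..2]=01010 (head:  ^)
Step 5: in state B at pos -1, read 1 -> (B,1)->write 1,move R,goto B. Now: state=B, head=0, tape[-2..2]=01010 (head:   ^)
Step 6: in state B at pos 0, read 0 -> (B,0)->write 1,move L,goto C. Now: state=C, head=-1, tape[-2..2]=01110 (head:  ^)
After 6 step(s): state = C (not H) -> not halted within 6 -> no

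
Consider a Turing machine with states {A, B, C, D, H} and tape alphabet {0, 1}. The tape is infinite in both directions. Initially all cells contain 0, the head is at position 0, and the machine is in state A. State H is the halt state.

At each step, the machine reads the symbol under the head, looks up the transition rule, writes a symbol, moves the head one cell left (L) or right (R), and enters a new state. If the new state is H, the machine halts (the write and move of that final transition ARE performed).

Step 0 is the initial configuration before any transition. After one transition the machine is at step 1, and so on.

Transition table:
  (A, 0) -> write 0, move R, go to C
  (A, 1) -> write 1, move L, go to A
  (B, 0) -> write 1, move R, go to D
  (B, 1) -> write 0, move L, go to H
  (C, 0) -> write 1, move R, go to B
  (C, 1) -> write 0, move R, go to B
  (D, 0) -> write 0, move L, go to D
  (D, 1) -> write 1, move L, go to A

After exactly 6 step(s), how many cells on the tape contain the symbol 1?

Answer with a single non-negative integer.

Answer: 2

Derivation:
Step 1: in state A at pos 0, read 0 -> (A,0)->write 0,move R,goto C. Now: state=C, head=1, tape[-1..2]=0000 (head:   ^)
Step 2: in state C at pos 1, read 0 -> (C,0)->write 1,move R,goto B. Now: state=B, head=2, tape[-1..3]=00100 (head:    ^)
Step 3: in state B at pos 2, read 0 -> (B,0)->write 1,move R,goto D. Now: state=D, head=3, tape[-1..4]=001100 (head:     ^)
Step 4: in state D at pos 3, read 0 -> (D,0)->write 0,move L,goto D. Now: state=D, head=2, tape[-1..4]=001100 (head:    ^)
Step 5: in state D at pos 2, read 1 -> (D,1)->write 1,move L,goto A. Now: state=A, head=1, tape[-1..4]=001100 (head:   ^)
Step 6: in state A at pos 1, read 1 -> (A,1)->write 1,move L,goto A. Now: state=A, head=0, tape[-1..4]=001100 (head:  ^)
Cells containing 1 after step 6: {1, 2} -> 2 cell(s)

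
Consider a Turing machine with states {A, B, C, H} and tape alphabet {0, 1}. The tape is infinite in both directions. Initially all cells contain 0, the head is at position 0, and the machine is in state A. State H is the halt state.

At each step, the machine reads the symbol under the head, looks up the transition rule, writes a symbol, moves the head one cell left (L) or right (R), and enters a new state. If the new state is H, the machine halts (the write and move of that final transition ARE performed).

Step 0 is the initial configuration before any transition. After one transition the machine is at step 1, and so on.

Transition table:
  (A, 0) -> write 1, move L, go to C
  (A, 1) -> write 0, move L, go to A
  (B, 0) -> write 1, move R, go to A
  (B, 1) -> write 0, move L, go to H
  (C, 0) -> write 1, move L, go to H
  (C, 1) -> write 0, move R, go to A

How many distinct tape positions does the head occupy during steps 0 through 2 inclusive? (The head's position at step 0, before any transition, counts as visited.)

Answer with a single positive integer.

Answer: 3

Derivation:
Step 1: in state A at pos 0, read 0 -> (A,0)->write 1,move L,goto C. Now: state=C, head=-1, tape[-2..1]=0010 (head:  ^)
Step 2: in state C at pos -1, read 0 -> (C,0)->write 1,move L,goto H. Now: state=H, head=-2, tape[-3..1]=00110 (head:  ^)
Head positions at steps 0..2: starting at 0, distinct positions visited = {-2, -1, 0} -> 3 position(s)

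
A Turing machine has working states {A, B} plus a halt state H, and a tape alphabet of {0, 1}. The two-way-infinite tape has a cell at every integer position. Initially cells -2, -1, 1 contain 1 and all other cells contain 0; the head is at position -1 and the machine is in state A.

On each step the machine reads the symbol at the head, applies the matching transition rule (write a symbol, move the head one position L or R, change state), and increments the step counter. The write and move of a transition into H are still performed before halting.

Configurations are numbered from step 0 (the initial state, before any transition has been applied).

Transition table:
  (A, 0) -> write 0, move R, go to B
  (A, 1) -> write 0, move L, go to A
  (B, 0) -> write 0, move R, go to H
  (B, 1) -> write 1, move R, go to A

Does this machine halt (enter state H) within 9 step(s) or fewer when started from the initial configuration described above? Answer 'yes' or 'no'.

Answer: yes

Derivation:
Step 1: in state A at pos -1, read 1 -> (A,1)->write 0,move L,goto A. Now: state=A, head=-2, tape[-3..2]=010010 (head:  ^)
Step 2: in state A at pos -2, read 1 -> (A,1)->write 0,move L,goto A. Now: state=A, head=-3, tape[-4..2]=0000010 (head:  ^)
Step 3: in state A at pos -3, read 0 -> (A,0)->write 0,move R,goto B. Now: state=B, head=-2, tape[-4..2]=0000010 (head:   ^)
Step 4: in state B at pos -2, read 0 -> (B,0)->write 0,move R,goto H. Now: state=H, head=-1, tape[-4..2]=0000010 (head:    ^)
State H reached at step 4; 4 <= 9 -> yes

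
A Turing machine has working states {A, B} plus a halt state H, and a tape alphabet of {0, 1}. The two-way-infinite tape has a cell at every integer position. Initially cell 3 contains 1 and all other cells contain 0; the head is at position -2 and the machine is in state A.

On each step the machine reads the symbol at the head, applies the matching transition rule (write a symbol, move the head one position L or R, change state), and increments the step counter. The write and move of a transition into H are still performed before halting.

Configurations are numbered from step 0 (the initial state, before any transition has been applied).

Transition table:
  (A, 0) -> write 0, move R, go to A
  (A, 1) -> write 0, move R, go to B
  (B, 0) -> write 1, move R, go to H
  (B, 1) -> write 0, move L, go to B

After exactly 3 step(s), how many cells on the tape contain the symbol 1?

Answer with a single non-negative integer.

Step 1: in state A at pos -2, read 0 -> (A,0)->write 0,move R,goto A. Now: state=A, head=-1, tape[-3..4]=00000010 (head:   ^)
Step 2: in state A at pos -1, read 0 -> (A,0)->write 0,move R,goto A. Now: state=A, head=0, tape[-3..4]=00000010 (head:    ^)
Step 3: in state A at pos 0, read 0 -> (A,0)->write 0,move R,goto A. Now: state=A, head=1, tape[-3..4]=00000010 (head:     ^)
Cells containing 1 after step 3: {3} -> 1 cell(s)

Answer: 1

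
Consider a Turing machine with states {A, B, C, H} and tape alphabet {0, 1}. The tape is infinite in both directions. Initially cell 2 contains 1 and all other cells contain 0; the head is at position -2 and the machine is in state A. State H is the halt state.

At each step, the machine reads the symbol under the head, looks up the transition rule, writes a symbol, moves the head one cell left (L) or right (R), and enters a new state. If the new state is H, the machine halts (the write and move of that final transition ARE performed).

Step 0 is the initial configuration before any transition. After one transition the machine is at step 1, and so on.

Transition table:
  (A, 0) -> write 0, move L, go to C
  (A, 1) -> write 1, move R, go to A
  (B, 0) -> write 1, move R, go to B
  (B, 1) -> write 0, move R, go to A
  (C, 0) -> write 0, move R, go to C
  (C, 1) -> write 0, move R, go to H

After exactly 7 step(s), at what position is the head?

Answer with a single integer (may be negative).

Step 1: in state A at pos -2, read 0 -> (A,0)->write 0,move L,goto C. Now: state=C, head=-3, tape[-4..3]=00000010 (head:  ^)
Step 2: in state C at pos -3, read 0 -> (C,0)->write 0,move R,goto C. Now: state=C, head=-2, tape[-4..3]=00000010 (head:   ^)
Step 3: in state C at pos -2, read 0 -> (C,0)->write 0,move R,goto C. Now: state=C, head=-1, tape[-4..3]=00000010 (head:    ^)
Step 4: in state C at pos -1, read 0 -> (C,0)->write 0,move R,goto C. Now: state=C, head=0, tape[-4..3]=00000010 (head:     ^)
Step 5: in state C at pos 0, read 0 -> (C,0)->write 0,move R,goto C. Now: state=C, head=1, tape[-4..3]=00000010 (head:      ^)
Step 6: in state C at pos 1, read 0 -> (C,0)->write 0,move R,goto C. Now: state=C, head=2, tape[-4..3]=00000010 (head:       ^)
Step 7: in state C at pos 2, read 1 -> (C,1)->write 0,move R,goto H. Now: state=H, head=3, tape[-4..4]=000000000 (head:        ^)

Answer: 3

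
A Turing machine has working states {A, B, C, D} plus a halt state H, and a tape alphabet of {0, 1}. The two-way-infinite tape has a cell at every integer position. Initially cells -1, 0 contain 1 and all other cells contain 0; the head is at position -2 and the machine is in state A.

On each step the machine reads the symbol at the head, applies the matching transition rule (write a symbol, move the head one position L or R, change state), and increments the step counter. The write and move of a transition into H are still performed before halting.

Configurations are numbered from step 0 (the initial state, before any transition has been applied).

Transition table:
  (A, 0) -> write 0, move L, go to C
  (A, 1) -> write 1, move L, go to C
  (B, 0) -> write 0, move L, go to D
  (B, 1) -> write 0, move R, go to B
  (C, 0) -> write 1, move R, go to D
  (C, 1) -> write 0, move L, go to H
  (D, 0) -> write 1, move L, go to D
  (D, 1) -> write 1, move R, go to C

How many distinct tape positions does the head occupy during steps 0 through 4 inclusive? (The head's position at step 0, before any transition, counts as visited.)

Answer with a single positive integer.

Answer: 2

Derivation:
Step 1: in state A at pos -2, read 0 -> (A,0)->write 0,move L,goto C. Now: state=C, head=-3, tape[-4..1]=000110 (head:  ^)
Step 2: in state C at pos -3, read 0 -> (C,0)->write 1,move R,goto D. Now: state=D, head=-2, tape[-4..1]=010110 (head:   ^)
Step 3: in state D at pos -2, read 0 -> (D,0)->write 1,move L,goto D. Now: state=D, head=-3, tape[-4..1]=011110 (head:  ^)
Step 4: in state D at pos -3, read 1 -> (D,1)->write 1,move R,goto C. Now: state=C, head=-2, tape[-4..1]=011110 (head:   ^)
Head positions at steps 0..4: starting at -2, distinct positions visited = {-3, -2} -> 2 position(s)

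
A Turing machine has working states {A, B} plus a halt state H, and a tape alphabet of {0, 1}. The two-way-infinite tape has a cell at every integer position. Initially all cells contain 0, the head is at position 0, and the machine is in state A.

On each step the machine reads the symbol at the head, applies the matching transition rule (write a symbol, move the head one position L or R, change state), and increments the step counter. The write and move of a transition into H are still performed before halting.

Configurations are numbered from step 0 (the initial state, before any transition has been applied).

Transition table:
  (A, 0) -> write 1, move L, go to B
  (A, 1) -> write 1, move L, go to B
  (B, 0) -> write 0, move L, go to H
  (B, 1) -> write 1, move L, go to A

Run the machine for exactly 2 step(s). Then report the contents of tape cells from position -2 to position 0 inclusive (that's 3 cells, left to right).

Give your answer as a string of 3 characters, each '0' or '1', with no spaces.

Step 1: in state A at pos 0, read 0 -> (A,0)->write 1,move L,goto B. Now: state=B, head=-1, tape[-2..1]=0010 (head:  ^)
Step 2: in state B at pos -1, read 0 -> (B,0)->write 0,move L,goto H. Now: state=H, head=-2, tape[-3..1]=00010 (head:  ^)

Answer: 001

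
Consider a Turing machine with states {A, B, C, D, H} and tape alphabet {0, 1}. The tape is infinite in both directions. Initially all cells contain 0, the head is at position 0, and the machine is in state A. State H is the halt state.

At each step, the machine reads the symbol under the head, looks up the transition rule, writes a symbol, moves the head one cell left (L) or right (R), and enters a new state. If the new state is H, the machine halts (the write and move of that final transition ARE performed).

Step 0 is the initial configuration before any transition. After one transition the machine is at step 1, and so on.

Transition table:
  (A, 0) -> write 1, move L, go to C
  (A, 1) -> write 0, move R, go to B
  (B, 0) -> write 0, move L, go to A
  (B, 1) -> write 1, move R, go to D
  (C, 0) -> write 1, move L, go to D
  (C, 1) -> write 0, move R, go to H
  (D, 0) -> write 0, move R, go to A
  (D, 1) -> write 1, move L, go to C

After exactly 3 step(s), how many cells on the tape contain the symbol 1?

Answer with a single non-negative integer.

Answer: 2

Derivation:
Step 1: in state A at pos 0, read 0 -> (A,0)->write 1,move L,goto C. Now: state=C, head=-1, tape[-2..1]=0010 (head:  ^)
Step 2: in state C at pos -1, read 0 -> (C,0)->write 1,move L,goto D. Now: state=D, head=-2, tape[-3..1]=00110 (head:  ^)
Step 3: in state D at pos -2, read 0 -> (D,0)->write 0,move R,goto A. Now: state=A, head=-1, tape[-3..1]=00110 (head:   ^)
Cells containing 1 after step 3: {-1, 0} -> 2 cell(s)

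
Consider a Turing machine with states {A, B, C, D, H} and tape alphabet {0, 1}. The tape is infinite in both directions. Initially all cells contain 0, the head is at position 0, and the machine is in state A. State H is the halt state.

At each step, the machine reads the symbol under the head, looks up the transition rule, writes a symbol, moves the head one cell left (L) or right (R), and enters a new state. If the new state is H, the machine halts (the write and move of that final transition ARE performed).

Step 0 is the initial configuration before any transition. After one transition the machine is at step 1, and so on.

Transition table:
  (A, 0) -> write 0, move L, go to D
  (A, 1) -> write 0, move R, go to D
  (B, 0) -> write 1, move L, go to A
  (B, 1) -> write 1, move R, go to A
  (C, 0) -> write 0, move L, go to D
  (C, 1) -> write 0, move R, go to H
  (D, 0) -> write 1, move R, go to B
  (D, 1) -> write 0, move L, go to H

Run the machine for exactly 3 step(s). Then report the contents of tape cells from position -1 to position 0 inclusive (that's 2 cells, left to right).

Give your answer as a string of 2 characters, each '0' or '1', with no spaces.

Step 1: in state A at pos 0, read 0 -> (A,0)->write 0,move L,goto D. Now: state=D, head=-1, tape[-2..1]=0000 (head:  ^)
Step 2: in state D at pos -1, read 0 -> (D,0)->write 1,move R,goto B. Now: state=B, head=0, tape[-2..1]=0100 (head:   ^)
Step 3: in state B at pos 0, read 0 -> (B,0)->write 1,move L,goto A. Now: state=A, head=-1, tape[-2..1]=0110 (head:  ^)

Answer: 11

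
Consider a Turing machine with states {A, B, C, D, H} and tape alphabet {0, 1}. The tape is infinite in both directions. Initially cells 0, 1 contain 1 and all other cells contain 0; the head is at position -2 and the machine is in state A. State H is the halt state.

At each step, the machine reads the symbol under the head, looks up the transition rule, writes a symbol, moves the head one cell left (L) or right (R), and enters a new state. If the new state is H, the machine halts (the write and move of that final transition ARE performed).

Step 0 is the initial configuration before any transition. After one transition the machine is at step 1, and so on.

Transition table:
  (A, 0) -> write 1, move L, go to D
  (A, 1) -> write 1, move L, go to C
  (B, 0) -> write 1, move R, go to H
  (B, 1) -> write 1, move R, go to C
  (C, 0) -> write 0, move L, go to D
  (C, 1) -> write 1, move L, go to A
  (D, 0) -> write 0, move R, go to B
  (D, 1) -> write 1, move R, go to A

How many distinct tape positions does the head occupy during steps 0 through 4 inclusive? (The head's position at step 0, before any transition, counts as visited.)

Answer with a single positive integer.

Step 1: in state A at pos -2, read 0 -> (A,0)->write 1,move L,goto D. Now: state=D, head=-3, tape[-4..2]=0010110 (head:  ^)
Step 2: in state D at pos -3, read 0 -> (D,0)->write 0,move R,goto B. Now: state=B, head=-2, tape[-4..2]=0010110 (head:   ^)
Step 3: in state B at pos -2, read 1 -> (B,1)->write 1,move R,goto C. Now: state=C, head=-1, tape[-4..2]=0010110 (head:    ^)
Step 4: in state C at pos -1, read 0 -> (C,0)->write 0,move L,goto D. Now: state=D, head=-2, tape[-4..2]=0010110 (head:   ^)
Head positions at steps 0..4: starting at -2, distinct positions visited = {-3, -2, -1} -> 3 position(s)

Answer: 3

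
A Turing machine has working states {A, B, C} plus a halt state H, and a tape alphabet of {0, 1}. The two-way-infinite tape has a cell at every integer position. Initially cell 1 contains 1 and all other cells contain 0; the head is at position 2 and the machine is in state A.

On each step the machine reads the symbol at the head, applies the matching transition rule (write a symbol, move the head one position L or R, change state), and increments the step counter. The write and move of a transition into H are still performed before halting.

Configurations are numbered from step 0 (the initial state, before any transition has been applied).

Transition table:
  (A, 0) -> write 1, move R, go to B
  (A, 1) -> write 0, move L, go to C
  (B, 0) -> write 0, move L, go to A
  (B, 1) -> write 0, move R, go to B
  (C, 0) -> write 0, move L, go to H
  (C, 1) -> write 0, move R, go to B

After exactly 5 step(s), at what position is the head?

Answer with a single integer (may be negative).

Answer: 1

Derivation:
Step 1: in state A at pos 2, read 0 -> (A,0)->write 1,move R,goto B. Now: state=B, head=3, tape[0..4]=01100 (head:    ^)
Step 2: in state B at pos 3, read 0 -> (B,0)->write 0,move L,goto A. Now: state=A, head=2, tape[0..4]=01100 (head:   ^)
Step 3: in state A at pos 2, read 1 -> (A,1)->write 0,move L,goto C. Now: state=C, head=1, tape[0..4]=01000 (head:  ^)
Step 4: in state C at pos 1, read 1 -> (C,1)->write 0,move R,goto B. Now: state=B, head=2, tape[0..4]=00000 (head:   ^)
Step 5: in state B at pos 2, read 0 -> (B,0)->write 0,move L,goto A. Now: state=A, head=1, tape[0..4]=00000 (head:  ^)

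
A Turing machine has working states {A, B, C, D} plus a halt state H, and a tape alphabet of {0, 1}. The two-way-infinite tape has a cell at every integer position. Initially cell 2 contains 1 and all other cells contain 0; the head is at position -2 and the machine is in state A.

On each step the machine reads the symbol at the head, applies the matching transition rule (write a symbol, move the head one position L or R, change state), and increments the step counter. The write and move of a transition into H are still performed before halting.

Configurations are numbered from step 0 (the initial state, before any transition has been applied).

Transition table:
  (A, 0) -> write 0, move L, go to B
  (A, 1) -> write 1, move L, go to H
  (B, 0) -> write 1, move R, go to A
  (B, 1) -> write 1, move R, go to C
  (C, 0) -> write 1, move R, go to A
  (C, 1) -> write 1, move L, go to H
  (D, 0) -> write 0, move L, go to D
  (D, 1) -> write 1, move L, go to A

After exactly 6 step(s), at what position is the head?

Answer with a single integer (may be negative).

Answer: -2

Derivation:
Step 1: in state A at pos -2, read 0 -> (A,0)->write 0,move L,goto B. Now: state=B, head=-3, tape[-4..3]=00000010 (head:  ^)
Step 2: in state B at pos -3, read 0 -> (B,0)->write 1,move R,goto A. Now: state=A, head=-2, tape[-4..3]=01000010 (head:   ^)
Step 3: in state A at pos -2, read 0 -> (A,0)->write 0,move L,goto B. Now: state=B, head=-3, tape[-4..3]=01000010 (head:  ^)
Step 4: in state B at pos -3, read 1 -> (B,1)->write 1,move R,goto C. Now: state=C, head=-2, tape[-4..3]=01000010 (head:   ^)
Step 5: in state C at pos -2, read 0 -> (C,0)->write 1,move R,goto A. Now: state=A, head=-1, tape[-4..3]=01100010 (head:    ^)
Step 6: in state A at pos -1, read 0 -> (A,0)->write 0,move L,goto B. Now: state=B, head=-2, tape[-4..3]=01100010 (head:   ^)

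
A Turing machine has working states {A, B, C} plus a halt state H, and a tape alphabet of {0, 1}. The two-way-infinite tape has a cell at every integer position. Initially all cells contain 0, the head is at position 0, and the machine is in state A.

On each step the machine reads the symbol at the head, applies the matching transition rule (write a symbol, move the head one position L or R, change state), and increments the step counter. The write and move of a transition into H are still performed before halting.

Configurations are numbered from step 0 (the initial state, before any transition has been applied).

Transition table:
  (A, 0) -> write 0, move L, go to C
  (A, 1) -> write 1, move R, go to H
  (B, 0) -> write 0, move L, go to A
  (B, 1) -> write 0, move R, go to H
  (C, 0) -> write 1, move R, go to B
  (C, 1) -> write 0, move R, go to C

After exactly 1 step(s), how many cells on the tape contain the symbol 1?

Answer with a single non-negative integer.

Step 1: in state A at pos 0, read 0 -> (A,0)->write 0,move L,goto C. Now: state=C, head=-1, tape[-2..1]=0000 (head:  ^)
No cell contains 1 after step 1 -> 0 cell(s)

Answer: 0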